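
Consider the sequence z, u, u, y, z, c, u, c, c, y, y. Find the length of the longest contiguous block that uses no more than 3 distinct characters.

add z: window [z] (1 distinct), len 1
add u: window [z, u] (2 distinct), len 2
add u: window [z, u, u] (2 distinct), len 3
add y: window [z, u, u, y] (3 distinct), len 4
add z: window [z, u, u, y, z] (3 distinct), len 5
add c: window [y, z, c] (3 distinct), len 3
add u: window [z, c, u] (3 distinct), len 3
add c: window [z, c, u, c] (3 distinct), len 4
add c: window [z, c, u, c, c] (3 distinct), len 5
add y: window [c, u, c, c, y] (3 distinct), len 5
add y: window [c, u, c, c, y, y] (3 distinct), len 6
Longest length with ≤3 distinct: 6.

6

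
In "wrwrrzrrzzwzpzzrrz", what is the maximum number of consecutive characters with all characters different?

add w: [w] len 1
add r: [w, r] len 2
add w (repeat w, move left end past it): [r, w] len 2
add r (repeat r, move left end past it): [w, r] len 2
add r (repeat r, move left end past it): [r] len 1
add z: [r, z] len 2
add r (repeat r, move left end past it): [z, r] len 2
add r (repeat r, move left end past it): [r] len 1
add z: [r, z] len 2
add z (repeat z, move left end past it): [z] len 1
add w: [z, w] len 2
add z (repeat z, move left end past it): [w, z] len 2
add p: [w, z, p] len 3
add z (repeat z, move left end past it): [p, z] len 2
add z (repeat z, move left end past it): [z] len 1
add r: [z, r] len 2
add r (repeat r, move left end past it): [r] len 1
add z: [r, z] len 2
Longest all-distinct length: 3.

3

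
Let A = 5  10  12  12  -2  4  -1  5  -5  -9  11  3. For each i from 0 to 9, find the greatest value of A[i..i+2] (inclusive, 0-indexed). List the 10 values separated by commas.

Sliding a size-3 window across the 12 values:
[5, 10, 12] → max 12
[10, 12, 12] → max 12
[12, 12, -2] → max 12
[12, -2, 4] → max 12
[-2, 4, -1] → max 4
[4, -1, 5] → max 5
[-1, 5, -5] → max 5
[5, -5, -9] → max 5
[-5, -9, 11] → max 11
[-9, 11, 3] → max 11

12, 12, 12, 12, 4, 5, 5, 5, 11, 11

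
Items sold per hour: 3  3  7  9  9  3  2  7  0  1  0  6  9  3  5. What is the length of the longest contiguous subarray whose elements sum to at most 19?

7

Extend to the right; shrink from the left whenever the sum exceeds 19:
add 3: [3] sum 3, len 1
add 3: [3, 3] sum 6, len 2
add 7: [3, 3, 7] sum 13, len 3
add 9: [3, 7, 9] sum 19, len 3
add 9: [9, 9] sum 18, len 2
add 3: [9, 3] sum 12, len 2
add 2: [9, 3, 2] sum 14, len 3
add 7: [3, 2, 7] sum 12, len 3
add 0: [3, 2, 7, 0] sum 12, len 4
add 1: [3, 2, 7, 0, 1] sum 13, len 5
add 0: [3, 2, 7, 0, 1, 0] sum 13, len 6
add 6: [3, 2, 7, 0, 1, 0, 6] sum 19, len 7
add 9: [0, 1, 0, 6, 9] sum 16, len 5
add 3: [0, 1, 0, 6, 9, 3] sum 19, len 6
add 5: [9, 3, 5] sum 17, len 3
Longest length seen: 7.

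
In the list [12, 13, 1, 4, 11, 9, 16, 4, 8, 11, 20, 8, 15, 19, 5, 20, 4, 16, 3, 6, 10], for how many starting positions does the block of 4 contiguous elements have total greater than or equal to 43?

[12, 13, 1, 4] → sum 30
[13, 1, 4, 11] → sum 29
[1, 4, 11, 9] → sum 25
[4, 11, 9, 16] → sum 40
[11, 9, 16, 4] → sum 40
[9, 16, 4, 8] → sum 37
[16, 4, 8, 11] → sum 39
[4, 8, 11, 20] → sum 43  ≥ 43 ✓
[8, 11, 20, 8] → sum 47  ≥ 43 ✓
[11, 20, 8, 15] → sum 54  ≥ 43 ✓
[20, 8, 15, 19] → sum 62  ≥ 43 ✓
[8, 15, 19, 5] → sum 47  ≥ 43 ✓
[15, 19, 5, 20] → sum 59  ≥ 43 ✓
[19, 5, 20, 4] → sum 48  ≥ 43 ✓
[5, 20, 4, 16] → sum 45  ≥ 43 ✓
[20, 4, 16, 3] → sum 43  ≥ 43 ✓
[4, 16, 3, 6] → sum 29
[16, 3, 6, 10] → sum 35
9 windows satisfy the condition.

9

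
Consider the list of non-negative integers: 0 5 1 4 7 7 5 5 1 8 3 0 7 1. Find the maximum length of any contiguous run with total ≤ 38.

add 0: [0] sum 0, len 1
add 5: [0, 5] sum 5, len 2
add 1: [0, 5, 1] sum 6, len 3
add 4: [0, 5, 1, 4] sum 10, len 4
add 7: [0, 5, 1, 4, 7] sum 17, len 5
add 7: [0, 5, 1, 4, 7, 7] sum 24, len 6
add 5: [0, 5, 1, 4, 7, 7, 5] sum 29, len 7
add 5: [0, 5, 1, 4, 7, 7, 5, 5] sum 34, len 8
add 1: [0, 5, 1, 4, 7, 7, 5, 5, 1] sum 35, len 9
add 8: [1, 4, 7, 7, 5, 5, 1, 8] sum 38, len 8
add 3: [7, 7, 5, 5, 1, 8, 3] sum 36, len 7
add 0: [7, 7, 5, 5, 1, 8, 3, 0] sum 36, len 8
add 7: [7, 5, 5, 1, 8, 3, 0, 7] sum 36, len 8
add 1: [7, 5, 5, 1, 8, 3, 0, 7, 1] sum 37, len 9
Longest length seen: 9.

9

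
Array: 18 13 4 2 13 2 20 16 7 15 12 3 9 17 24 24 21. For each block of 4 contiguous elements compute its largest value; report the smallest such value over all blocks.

13

[18, 13, 4, 2] → max 18
[13, 4, 2, 13] → max 13
[4, 2, 13, 2] → max 13
[2, 13, 2, 20] → max 20
[13, 2, 20, 16] → max 20
[2, 20, 16, 7] → max 20
[20, 16, 7, 15] → max 20
[16, 7, 15, 12] → max 16
[7, 15, 12, 3] → max 15
[15, 12, 3, 9] → max 15
[12, 3, 9, 17] → max 17
[3, 9, 17, 24] → max 24
[9, 17, 24, 24] → max 24
[17, 24, 24, 21] → max 24
Smallest of these is 13.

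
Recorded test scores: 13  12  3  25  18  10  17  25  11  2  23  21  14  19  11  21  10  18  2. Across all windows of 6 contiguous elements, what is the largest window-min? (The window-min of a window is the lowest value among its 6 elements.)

11

13 12 3 25 18 10 → min 3
12 3 25 18 10 17 → min 3
3 25 18 10 17 25 → min 3
25 18 10 17 25 11 → min 10
18 10 17 25 11 2 → min 2
10 17 25 11 2 23 → min 2
17 25 11 2 23 21 → min 2
25 11 2 23 21 14 → min 2
11 2 23 21 14 19 → min 2
2 23 21 14 19 11 → min 2
23 21 14 19 11 21 → min 11
21 14 19 11 21 10 → min 10
14 19 11 21 10 18 → min 10
19 11 21 10 18 2 → min 2
Largest of these is 11.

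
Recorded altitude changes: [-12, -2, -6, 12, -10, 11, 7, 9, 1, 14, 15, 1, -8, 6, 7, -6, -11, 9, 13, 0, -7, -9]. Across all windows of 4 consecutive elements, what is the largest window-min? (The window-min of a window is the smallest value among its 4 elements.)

1

-12 -2 -6 12 → min -12
-2 -6 12 -10 → min -10
-6 12 -10 11 → min -10
12 -10 11 7 → min -10
-10 11 7 9 → min -10
11 7 9 1 → min 1
7 9 1 14 → min 1
9 1 14 15 → min 1
1 14 15 1 → min 1
14 15 1 -8 → min -8
15 1 -8 6 → min -8
1 -8 6 7 → min -8
-8 6 7 -6 → min -8
6 7 -6 -11 → min -11
7 -6 -11 9 → min -11
-6 -11 9 13 → min -11
-11 9 13 0 → min -11
9 13 0 -7 → min -7
13 0 -7 -9 → min -9
Largest of these is 1.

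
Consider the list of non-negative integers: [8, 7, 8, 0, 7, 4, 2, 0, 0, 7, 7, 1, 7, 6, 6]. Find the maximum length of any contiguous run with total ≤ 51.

[8] sum 8 len 1
[8, 7] sum 15 len 2
[8, 7, 8] sum 23 len 3
[8, 7, 8, 0] sum 23 len 4
[8, 7, 8, 0, 7] sum 30 len 5
[8, 7, 8, 0, 7, 4] sum 34 len 6
[8, 7, 8, 0, 7, 4, 2] sum 36 len 7
[8, 7, 8, 0, 7, 4, 2, 0] sum 36 len 8
[8, 7, 8, 0, 7, 4, 2, 0, 0] sum 36 len 9
[8, 7, 8, 0, 7, 4, 2, 0, 0, 7] sum 43 len 10
[8, 7, 8, 0, 7, 4, 2, 0, 0, 7, 7] sum 50 len 11
[8, 7, 8, 0, 7, 4, 2, 0, 0, 7, 7, 1] sum 51 len 12
[7, 8, 0, 7, 4, 2, 0, 0, 7, 7, 1, 7] sum 50 len 12
[8, 0, 7, 4, 2, 0, 0, 7, 7, 1, 7, 6] sum 49 len 12
[0, 7, 4, 2, 0, 0, 7, 7, 1, 7, 6, 6] sum 47 len 12
Longest length seen: 12.

12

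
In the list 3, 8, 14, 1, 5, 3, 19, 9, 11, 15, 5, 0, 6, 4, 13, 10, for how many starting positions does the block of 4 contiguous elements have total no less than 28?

8

[3, 8, 14, 1] → sum 26
[8, 14, 1, 5] → sum 28  ≥ 28 ✓
[14, 1, 5, 3] → sum 23
[1, 5, 3, 19] → sum 28  ≥ 28 ✓
[5, 3, 19, 9] → sum 36  ≥ 28 ✓
[3, 19, 9, 11] → sum 42  ≥ 28 ✓
[19, 9, 11, 15] → sum 54  ≥ 28 ✓
[9, 11, 15, 5] → sum 40  ≥ 28 ✓
[11, 15, 5, 0] → sum 31  ≥ 28 ✓
[15, 5, 0, 6] → sum 26
[5, 0, 6, 4] → sum 15
[0, 6, 4, 13] → sum 23
[6, 4, 13, 10] → sum 33  ≥ 28 ✓
8 windows satisfy the condition.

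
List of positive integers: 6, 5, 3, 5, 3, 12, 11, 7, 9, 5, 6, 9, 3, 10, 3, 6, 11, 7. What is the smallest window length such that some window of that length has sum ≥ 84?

Extend right; whenever the sum reaches 84, record the length and shrink from the left:
add 6: running sum 6 < 84
add 5: running sum 11 < 84
add 3: running sum 14 < 84
add 5: running sum 19 < 84
add 3: running sum 22 < 84
add 12: running sum 34 < 84
add 11: running sum 45 < 84
add 7: running sum 52 < 84
add 9: running sum 61 < 84
add 5: running sum 66 < 84
add 6: running sum 72 < 84
add 9: running sum 81 < 84
add 3: shortest ending here [6, 5, 3, 5, 3, 12, 11, 7, 9, 5, 6, 9, 3] sum 84, len 13
add 10: shortest ending here [5, 3, 5, 3, 12, 11, 7, 9, 5, 6, 9, 3, 10] sum 88, len 13
add 3: shortest ending here [3, 5, 3, 12, 11, 7, 9, 5, 6, 9, 3, 10, 3] sum 86, len 13
add 6: shortest ending here [3, 12, 11, 7, 9, 5, 6, 9, 3, 10, 3, 6] sum 84, len 12
add 11: shortest ending here [12, 11, 7, 9, 5, 6, 9, 3, 10, 3, 6, 11] sum 92, len 12
add 7: shortest ending here [11, 7, 9, 5, 6, 9, 3, 10, 3, 6, 11, 7] sum 87, len 12
Shortest qualifying length: 12.

12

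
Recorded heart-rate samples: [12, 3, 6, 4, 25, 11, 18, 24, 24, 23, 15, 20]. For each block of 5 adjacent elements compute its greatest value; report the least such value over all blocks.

[12, 3, 6, 4, 25] → max 25
[3, 6, 4, 25, 11] → max 25
[6, 4, 25, 11, 18] → max 25
[4, 25, 11, 18, 24] → max 25
[25, 11, 18, 24, 24] → max 25
[11, 18, 24, 24, 23] → max 24
[18, 24, 24, 23, 15] → max 24
[24, 24, 23, 15, 20] → max 24
Least of these is 24.

24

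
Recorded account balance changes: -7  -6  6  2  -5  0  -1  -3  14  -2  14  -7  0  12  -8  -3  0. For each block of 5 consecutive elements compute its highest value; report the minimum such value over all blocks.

Window maxs for each of the 13 positions:
-7 -6 6 2 -5 → max 6
-6 6 2 -5 0 → max 6
6 2 -5 0 -1 → max 6
2 -5 0 -1 -3 → max 2
-5 0 -1 -3 14 → max 14
0 -1 -3 14 -2 → max 14
-1 -3 14 -2 14 → max 14
-3 14 -2 14 -7 → max 14
14 -2 14 -7 0 → max 14
-2 14 -7 0 12 → max 14
14 -7 0 12 -8 → max 14
-7 0 12 -8 -3 → max 12
0 12 -8 -3 0 → max 12
Minimum of these is 2.

2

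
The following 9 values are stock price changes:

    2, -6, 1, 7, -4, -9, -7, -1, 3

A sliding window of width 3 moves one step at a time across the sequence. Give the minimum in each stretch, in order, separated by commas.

[2, -6, 1] → min -6
[-6, 1, 7] → min -6
[1, 7, -4] → min -4
[7, -4, -9] → min -9
[-4, -9, -7] → min -9
[-9, -7, -1] → min -9
[-7, -1, 3] → min -7

-6, -6, -4, -9, -9, -9, -7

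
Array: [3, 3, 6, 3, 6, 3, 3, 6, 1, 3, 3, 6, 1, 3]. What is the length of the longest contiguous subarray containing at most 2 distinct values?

8

add 3: window [3] (1 distinct), len 1
add 3: window [3, 3] (1 distinct), len 2
add 6: window [3, 3, 6] (2 distinct), len 3
add 3: window [3, 3, 6, 3] (2 distinct), len 4
add 6: window [3, 3, 6, 3, 6] (2 distinct), len 5
add 3: window [3, 3, 6, 3, 6, 3] (2 distinct), len 6
add 3: window [3, 3, 6, 3, 6, 3, 3] (2 distinct), len 7
add 6: window [3, 3, 6, 3, 6, 3, 3, 6] (2 distinct), len 8
add 1: window [6, 1] (2 distinct), len 2
add 3: window [1, 3] (2 distinct), len 2
add 3: window [1, 3, 3] (2 distinct), len 3
add 6: window [3, 3, 6] (2 distinct), len 3
add 1: window [6, 1] (2 distinct), len 2
add 3: window [1, 3] (2 distinct), len 2
Longest length with ≤2 distinct: 8.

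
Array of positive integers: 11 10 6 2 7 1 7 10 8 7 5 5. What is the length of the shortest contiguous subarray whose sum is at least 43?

add 11: running sum 11 < 43
add 10: running sum 21 < 43
add 6: running sum 27 < 43
add 2: running sum 29 < 43
add 7: running sum 36 < 43
add 1: running sum 37 < 43
end 6: [11, 10, 6, 2, 7, 1, 7] sum 44, len 7
end 7: [10, 6, 2, 7, 1, 7, 10] sum 43, len 7
end 8: [10, 6, 2, 7, 1, 7, 10, 8] sum 51, len 8
end 9: [6, 2, 7, 1, 7, 10, 8, 7] sum 48, len 8
end 10: [7, 1, 7, 10, 8, 7, 5] sum 45, len 7
end 11: [1, 7, 10, 8, 7, 5, 5] sum 43, len 7
Shortest qualifying length: 7.

7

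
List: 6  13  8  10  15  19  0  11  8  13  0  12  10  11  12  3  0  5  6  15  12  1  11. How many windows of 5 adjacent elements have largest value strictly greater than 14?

6 13 8 10 15 → max 15  > 14 ✓
13 8 10 15 19 → max 19  > 14 ✓
8 10 15 19 0 → max 19  > 14 ✓
10 15 19 0 11 → max 19  > 14 ✓
15 19 0 11 8 → max 19  > 14 ✓
19 0 11 8 13 → max 19  > 14 ✓
0 11 8 13 0 → max 13
11 8 13 0 12 → max 13
8 13 0 12 10 → max 13
13 0 12 10 11 → max 13
0 12 10 11 12 → max 12
12 10 11 12 3 → max 12
10 11 12 3 0 → max 12
11 12 3 0 5 → max 12
12 3 0 5 6 → max 12
3 0 5 6 15 → max 15  > 14 ✓
0 5 6 15 12 → max 15  > 14 ✓
5 6 15 12 1 → max 15  > 14 ✓
6 15 12 1 11 → max 15  > 14 ✓
10 windows satisfy the condition.

10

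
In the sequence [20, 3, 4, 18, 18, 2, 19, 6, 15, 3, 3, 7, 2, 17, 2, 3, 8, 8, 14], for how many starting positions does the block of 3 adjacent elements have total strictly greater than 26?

20 3 4 → sum 27  > 26 ✓
3 4 18 → sum 25
4 18 18 → sum 40  > 26 ✓
18 18 2 → sum 38  > 26 ✓
18 2 19 → sum 39  > 26 ✓
2 19 6 → sum 27  > 26 ✓
19 6 15 → sum 40  > 26 ✓
6 15 3 → sum 24
15 3 3 → sum 21
3 3 7 → sum 13
3 7 2 → sum 12
7 2 17 → sum 26
2 17 2 → sum 21
17 2 3 → sum 22
2 3 8 → sum 13
3 8 8 → sum 19
8 8 14 → sum 30  > 26 ✓
7 windows satisfy the condition.

7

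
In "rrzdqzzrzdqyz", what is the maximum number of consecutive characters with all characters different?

5

[r] len 1
[r] len 1
[r, z] len 2
[r, z, d] len 3
[r, z, d, q] len 4
[d, q, z] len 3
[z] len 1
[z, r] len 2
[r, z] len 2
[r, z, d] len 3
[r, z, d, q] len 4
[r, z, d, q, y] len 5
[d, q, y, z] len 4
Longest all-distinct length: 5.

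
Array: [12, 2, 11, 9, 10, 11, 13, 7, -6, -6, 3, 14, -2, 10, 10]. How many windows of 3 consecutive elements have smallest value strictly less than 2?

7

(12, 2, 11) → min 2
(2, 11, 9) → min 2
(11, 9, 10) → min 9
(9, 10, 11) → min 9
(10, 11, 13) → min 10
(11, 13, 7) → min 7
(13, 7, -6) → min -6  < 2 ✓
(7, -6, -6) → min -6  < 2 ✓
(-6, -6, 3) → min -6  < 2 ✓
(-6, 3, 14) → min -6  < 2 ✓
(3, 14, -2) → min -2  < 2 ✓
(14, -2, 10) → min -2  < 2 ✓
(-2, 10, 10) → min -2  < 2 ✓
7 windows satisfy the condition.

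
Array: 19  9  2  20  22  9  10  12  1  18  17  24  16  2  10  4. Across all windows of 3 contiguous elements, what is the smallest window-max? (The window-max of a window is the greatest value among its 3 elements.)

Each size-3 window and its max:
(19, 9, 2) → max 19
(9, 2, 20) → max 20
(2, 20, 22) → max 22
(20, 22, 9) → max 22
(22, 9, 10) → max 22
(9, 10, 12) → max 12
(10, 12, 1) → max 12
(12, 1, 18) → max 18
(1, 18, 17) → max 18
(18, 17, 24) → max 24
(17, 24, 16) → max 24
(24, 16, 2) → max 24
(16, 2, 10) → max 16
(2, 10, 4) → max 10
Smallest of these is 10.

10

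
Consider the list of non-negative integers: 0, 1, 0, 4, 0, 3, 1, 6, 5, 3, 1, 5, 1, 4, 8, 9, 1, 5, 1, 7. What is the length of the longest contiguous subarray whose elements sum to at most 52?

[0] sum 0 len 1
[0, 1] sum 1 len 2
[0, 1, 0] sum 1 len 3
[0, 1, 0, 4] sum 5 len 4
[0, 1, 0, 4, 0] sum 5 len 5
[0, 1, 0, 4, 0, 3] sum 8 len 6
[0, 1, 0, 4, 0, 3, 1] sum 9 len 7
[0, 1, 0, 4, 0, 3, 1, 6] sum 15 len 8
[0, 1, 0, 4, 0, 3, 1, 6, 5] sum 20 len 9
[0, 1, 0, 4, 0, 3, 1, 6, 5, 3] sum 23 len 10
[0, 1, 0, 4, 0, 3, 1, 6, 5, 3, 1] sum 24 len 11
[0, 1, 0, 4, 0, 3, 1, 6, 5, 3, 1, 5] sum 29 len 12
[0, 1, 0, 4, 0, 3, 1, 6, 5, 3, 1, 5, 1] sum 30 len 13
[0, 1, 0, 4, 0, 3, 1, 6, 5, 3, 1, 5, 1, 4] sum 34 len 14
[0, 1, 0, 4, 0, 3, 1, 6, 5, 3, 1, 5, 1, 4, 8] sum 42 len 15
[0, 1, 0, 4, 0, 3, 1, 6, 5, 3, 1, 5, 1, 4, 8, 9] sum 51 len 16
[0, 1, 0, 4, 0, 3, 1, 6, 5, 3, 1, 5, 1, 4, 8, 9, 1] sum 52 len 17
[0, 3, 1, 6, 5, 3, 1, 5, 1, 4, 8, 9, 1, 5] sum 52 len 14
[1, 6, 5, 3, 1, 5, 1, 4, 8, 9, 1, 5, 1] sum 50 len 13
[5, 3, 1, 5, 1, 4, 8, 9, 1, 5, 1, 7] sum 50 len 12
Longest length seen: 17.

17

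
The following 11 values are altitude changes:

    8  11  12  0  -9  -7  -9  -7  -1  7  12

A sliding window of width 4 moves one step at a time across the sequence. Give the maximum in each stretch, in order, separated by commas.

12, 12, 12, 0, -7, -1, 7, 12

Sliding a size-4 window across the 11 values:
8 11 12 0 → max 12
11 12 0 -9 → max 12
12 0 -9 -7 → max 12
0 -9 -7 -9 → max 0
-9 -7 -9 -7 → max -7
-7 -9 -7 -1 → max -1
-9 -7 -1 7 → max 7
-7 -1 7 12 → max 12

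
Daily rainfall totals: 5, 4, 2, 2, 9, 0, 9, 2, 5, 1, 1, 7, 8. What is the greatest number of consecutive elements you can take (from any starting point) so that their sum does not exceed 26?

7

Extend to the right; shrink from the left whenever the sum exceeds 26:
[5] sum 5 len 1
[5, 4] sum 9 len 2
[5, 4, 2] sum 11 len 3
[5, 4, 2, 2] sum 13 len 4
[5, 4, 2, 2, 9] sum 22 len 5
[5, 4, 2, 2, 9, 0] sum 22 len 6
[4, 2, 2, 9, 0, 9] sum 26 len 6
[2, 2, 9, 0, 9, 2] sum 24 len 6
[9, 0, 9, 2, 5] sum 25 len 5
[9, 0, 9, 2, 5, 1] sum 26 len 6
[0, 9, 2, 5, 1, 1] sum 18 len 6
[0, 9, 2, 5, 1, 1, 7] sum 25 len 7
[2, 5, 1, 1, 7, 8] sum 24 len 6
Longest length seen: 7.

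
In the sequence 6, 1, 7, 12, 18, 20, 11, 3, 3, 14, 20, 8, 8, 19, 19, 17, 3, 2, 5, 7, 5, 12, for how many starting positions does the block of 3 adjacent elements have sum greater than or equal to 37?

[6, 1, 7] → sum 14
[1, 7, 12] → sum 20
[7, 12, 18] → sum 37  ≥ 37 ✓
[12, 18, 20] → sum 50  ≥ 37 ✓
[18, 20, 11] → sum 49  ≥ 37 ✓
[20, 11, 3] → sum 34
[11, 3, 3] → sum 17
[3, 3, 14] → sum 20
[3, 14, 20] → sum 37  ≥ 37 ✓
[14, 20, 8] → sum 42  ≥ 37 ✓
[20, 8, 8] → sum 36
[8, 8, 19] → sum 35
[8, 19, 19] → sum 46  ≥ 37 ✓
[19, 19, 17] → sum 55  ≥ 37 ✓
[19, 17, 3] → sum 39  ≥ 37 ✓
[17, 3, 2] → sum 22
[3, 2, 5] → sum 10
[2, 5, 7] → sum 14
[5, 7, 5] → sum 17
[7, 5, 12] → sum 24
8 windows satisfy the condition.

8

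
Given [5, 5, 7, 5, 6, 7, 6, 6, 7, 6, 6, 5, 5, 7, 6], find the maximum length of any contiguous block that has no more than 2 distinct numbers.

7

[5] 1 distinct, len 1
[5, 5] 1 distinct, len 2
[5, 5, 7] 2 distinct, len 3
[5, 5, 7, 5] 2 distinct, len 4
[5, 6] 2 distinct, len 2
[6, 7] 2 distinct, len 2
[6, 7, 6] 2 distinct, len 3
[6, 7, 6, 6] 2 distinct, len 4
[6, 7, 6, 6, 7] 2 distinct, len 5
[6, 7, 6, 6, 7, 6] 2 distinct, len 6
[6, 7, 6, 6, 7, 6, 6] 2 distinct, len 7
[6, 6, 5] 2 distinct, len 3
[6, 6, 5, 5] 2 distinct, len 4
[5, 5, 7] 2 distinct, len 3
[7, 6] 2 distinct, len 2
Longest length with ≤2 distinct: 7.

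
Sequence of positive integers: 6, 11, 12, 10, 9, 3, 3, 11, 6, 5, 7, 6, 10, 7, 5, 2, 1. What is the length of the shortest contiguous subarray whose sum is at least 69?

9

Extend right; whenever the sum reaches 69, record the length and shrink from the left:
add 6: running sum 6 < 69
add 11: running sum 17 < 69
add 12: running sum 29 < 69
add 10: running sum 39 < 69
add 9: running sum 48 < 69
add 3: running sum 51 < 69
add 3: running sum 54 < 69
add 11: running sum 65 < 69
end 8: [6, 11, 12, 10, 9, 3, 3, 11, 6] sum 71, len 9
end 9: [11, 12, 10, 9, 3, 3, 11, 6, 5] sum 70, len 9
end 10: [11, 12, 10, 9, 3, 3, 11, 6, 5, 7] sum 77, len 10
end 11: [12, 10, 9, 3, 3, 11, 6, 5, 7, 6] sum 72, len 10
end 12: [10, 9, 3, 3, 11, 6, 5, 7, 6, 10] sum 70, len 10
end 13: [10, 9, 3, 3, 11, 6, 5, 7, 6, 10, 7] sum 77, len 11
end 14: [9, 3, 3, 11, 6, 5, 7, 6, 10, 7, 5] sum 72, len 11
end 15: [9, 3, 3, 11, 6, 5, 7, 6, 10, 7, 5, 2] sum 74, len 12
end 16: [9, 3, 3, 11, 6, 5, 7, 6, 10, 7, 5, 2, 1] sum 75, len 13
Shortest qualifying length: 9.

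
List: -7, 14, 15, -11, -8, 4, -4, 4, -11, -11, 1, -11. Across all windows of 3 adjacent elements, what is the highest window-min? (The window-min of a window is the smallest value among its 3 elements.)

(-7, 14, 15) → min -7
(14, 15, -11) → min -11
(15, -11, -8) → min -11
(-11, -8, 4) → min -11
(-8, 4, -4) → min -8
(4, -4, 4) → min -4
(-4, 4, -11) → min -11
(4, -11, -11) → min -11
(-11, -11, 1) → min -11
(-11, 1, -11) → min -11
Highest of these is -4.

-4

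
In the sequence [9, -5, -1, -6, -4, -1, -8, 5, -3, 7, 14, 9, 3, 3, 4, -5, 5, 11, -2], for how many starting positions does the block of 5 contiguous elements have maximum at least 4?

13

[9, -5, -1, -6, -4] → max 9  ≥ 4 ✓
[-5, -1, -6, -4, -1] → max -1
[-1, -6, -4, -1, -8] → max -1
[-6, -4, -1, -8, 5] → max 5  ≥ 4 ✓
[-4, -1, -8, 5, -3] → max 5  ≥ 4 ✓
[-1, -8, 5, -3, 7] → max 7  ≥ 4 ✓
[-8, 5, -3, 7, 14] → max 14  ≥ 4 ✓
[5, -3, 7, 14, 9] → max 14  ≥ 4 ✓
[-3, 7, 14, 9, 3] → max 14  ≥ 4 ✓
[7, 14, 9, 3, 3] → max 14  ≥ 4 ✓
[14, 9, 3, 3, 4] → max 14  ≥ 4 ✓
[9, 3, 3, 4, -5] → max 9  ≥ 4 ✓
[3, 3, 4, -5, 5] → max 5  ≥ 4 ✓
[3, 4, -5, 5, 11] → max 11  ≥ 4 ✓
[4, -5, 5, 11, -2] → max 11  ≥ 4 ✓
13 windows satisfy the condition.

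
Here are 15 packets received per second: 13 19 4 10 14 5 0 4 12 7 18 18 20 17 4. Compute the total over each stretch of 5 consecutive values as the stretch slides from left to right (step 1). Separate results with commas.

60, 52, 33, 33, 35, 28, 41, 59, 75, 80, 77

13 19 4 10 14 → sum 60
19 4 10 14 5 → sum 52
4 10 14 5 0 → sum 33
10 14 5 0 4 → sum 33
14 5 0 4 12 → sum 35
5 0 4 12 7 → sum 28
0 4 12 7 18 → sum 41
4 12 7 18 18 → sum 59
12 7 18 18 20 → sum 75
7 18 18 20 17 → sum 80
18 18 20 17 4 → sum 77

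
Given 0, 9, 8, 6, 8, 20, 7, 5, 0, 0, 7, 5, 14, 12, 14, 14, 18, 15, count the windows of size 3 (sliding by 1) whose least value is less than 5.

5

(0, 9, 8) → min 0  < 5 ✓
(9, 8, 6) → min 6
(8, 6, 8) → min 6
(6, 8, 20) → min 6
(8, 20, 7) → min 7
(20, 7, 5) → min 5
(7, 5, 0) → min 0  < 5 ✓
(5, 0, 0) → min 0  < 5 ✓
(0, 0, 7) → min 0  < 5 ✓
(0, 7, 5) → min 0  < 5 ✓
(7, 5, 14) → min 5
(5, 14, 12) → min 5
(14, 12, 14) → min 12
(12, 14, 14) → min 12
(14, 14, 18) → min 14
(14, 18, 15) → min 14
5 windows satisfy the condition.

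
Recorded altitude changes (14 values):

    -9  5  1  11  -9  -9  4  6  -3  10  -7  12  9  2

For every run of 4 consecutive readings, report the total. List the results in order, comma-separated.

8, 8, -6, -3, -8, -2, 17, 6, 12, 24, 16

-9 5 1 11 → sum 8
5 1 11 -9 → sum 8
1 11 -9 -9 → sum -6
11 -9 -9 4 → sum -3
-9 -9 4 6 → sum -8
-9 4 6 -3 → sum -2
4 6 -3 10 → sum 17
6 -3 10 -7 → sum 6
-3 10 -7 12 → sum 12
10 -7 12 9 → sum 24
-7 12 9 2 → sum 16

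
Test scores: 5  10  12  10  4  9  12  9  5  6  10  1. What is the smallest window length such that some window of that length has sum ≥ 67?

Extend right; whenever the sum reaches 67, record the length and shrink from the left:
add 5: running sum 5 < 67
add 10: running sum 15 < 67
add 12: running sum 27 < 67
add 10: running sum 37 < 67
add 4: running sum 41 < 67
add 9: running sum 50 < 67
add 12: running sum 62 < 67
end 7: [5, 10, 12, 10, 4, 9, 12, 9] sum 71, len 8
end 8: [10, 12, 10, 4, 9, 12, 9, 5] sum 71, len 8
end 9: [12, 10, 4, 9, 12, 9, 5, 6] sum 67, len 8
end 10: [12, 10, 4, 9, 12, 9, 5, 6, 10] sum 77, len 9
end 11: [12, 10, 4, 9, 12, 9, 5, 6, 10, 1] sum 78, len 10
Shortest qualifying length: 8.

8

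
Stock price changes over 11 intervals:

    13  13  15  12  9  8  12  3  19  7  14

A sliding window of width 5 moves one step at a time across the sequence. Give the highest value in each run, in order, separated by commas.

15, 15, 15, 12, 19, 19, 19

Sliding a size-5 window across the 11 values:
(13, 13, 15, 12, 9) → max 15
(13, 15, 12, 9, 8) → max 15
(15, 12, 9, 8, 12) → max 15
(12, 9, 8, 12, 3) → max 12
(9, 8, 12, 3, 19) → max 19
(8, 12, 3, 19, 7) → max 19
(12, 3, 19, 7, 14) → max 19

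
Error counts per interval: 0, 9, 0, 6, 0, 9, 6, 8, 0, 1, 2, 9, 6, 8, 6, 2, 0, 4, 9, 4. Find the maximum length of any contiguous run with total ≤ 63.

15

→ 0: sum 0, len 1
→ 9: sum 9, len 2
→ 0: sum 9, len 3
→ 6: sum 15, len 4
→ 0: sum 15, len 5
→ 9: sum 24, len 6
→ 6: sum 30, len 7
→ 8: sum 38, len 8
→ 0: sum 38, len 9
→ 1: sum 39, len 10
→ 2: sum 41, len 11
→ 9: sum 50, len 12
→ 6: sum 56, len 13
→ 8 (dropped 0, 9): sum 55, len 12
→ 6: sum 61, len 13
→ 2: sum 63, len 14
→ 0: sum 63, len 15
→ 4 (dropped 0, 6): sum 61, len 14
→ 9 (dropped 0, 9): sum 61, len 13
→ 4 (dropped 6): sum 59, len 13
Longest length seen: 15.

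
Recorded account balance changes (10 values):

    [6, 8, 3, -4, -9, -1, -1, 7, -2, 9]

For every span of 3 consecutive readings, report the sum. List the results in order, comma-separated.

Sliding a size-3 window across the 10 values:
6 8 3 → sum 17
8 3 -4 → sum 7
3 -4 -9 → sum -10
-4 -9 -1 → sum -14
-9 -1 -1 → sum -11
-1 -1 7 → sum 5
-1 7 -2 → sum 4
7 -2 9 → sum 14

17, 7, -10, -14, -11, 5, 4, 14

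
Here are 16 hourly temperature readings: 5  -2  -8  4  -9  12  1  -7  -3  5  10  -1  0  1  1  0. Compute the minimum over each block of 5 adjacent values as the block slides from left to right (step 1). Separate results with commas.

(5, -2, -8, 4, -9) → min -9
(-2, -8, 4, -9, 12) → min -9
(-8, 4, -9, 12, 1) → min -9
(4, -9, 12, 1, -7) → min -9
(-9, 12, 1, -7, -3) → min -9
(12, 1, -7, -3, 5) → min -7
(1, -7, -3, 5, 10) → min -7
(-7, -3, 5, 10, -1) → min -7
(-3, 5, 10, -1, 0) → min -3
(5, 10, -1, 0, 1) → min -1
(10, -1, 0, 1, 1) → min -1
(-1, 0, 1, 1, 0) → min -1

-9, -9, -9, -9, -9, -7, -7, -7, -3, -1, -1, -1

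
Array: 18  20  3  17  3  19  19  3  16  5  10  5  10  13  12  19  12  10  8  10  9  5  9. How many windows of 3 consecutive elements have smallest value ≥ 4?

13

[18, 20, 3] → min 3
[20, 3, 17] → min 3
[3, 17, 3] → min 3
[17, 3, 19] → min 3
[3, 19, 19] → min 3
[19, 19, 3] → min 3
[19, 3, 16] → min 3
[3, 16, 5] → min 3
[16, 5, 10] → min 5  ≥ 4 ✓
[5, 10, 5] → min 5  ≥ 4 ✓
[10, 5, 10] → min 5  ≥ 4 ✓
[5, 10, 13] → min 5  ≥ 4 ✓
[10, 13, 12] → min 10  ≥ 4 ✓
[13, 12, 19] → min 12  ≥ 4 ✓
[12, 19, 12] → min 12  ≥ 4 ✓
[19, 12, 10] → min 10  ≥ 4 ✓
[12, 10, 8] → min 8  ≥ 4 ✓
[10, 8, 10] → min 8  ≥ 4 ✓
[8, 10, 9] → min 8  ≥ 4 ✓
[10, 9, 5] → min 5  ≥ 4 ✓
[9, 5, 9] → min 5  ≥ 4 ✓
13 windows satisfy the condition.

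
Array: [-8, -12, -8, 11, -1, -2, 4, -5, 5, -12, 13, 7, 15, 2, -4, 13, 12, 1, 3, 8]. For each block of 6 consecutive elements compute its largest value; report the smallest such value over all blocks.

5

Window maxs for each of the 15 positions:
(-8, -12, -8, 11, -1, -2) → max 11
(-12, -8, 11, -1, -2, 4) → max 11
(-8, 11, -1, -2, 4, -5) → max 11
(11, -1, -2, 4, -5, 5) → max 11
(-1, -2, 4, -5, 5, -12) → max 5
(-2, 4, -5, 5, -12, 13) → max 13
(4, -5, 5, -12, 13, 7) → max 13
(-5, 5, -12, 13, 7, 15) → max 15
(5, -12, 13, 7, 15, 2) → max 15
(-12, 13, 7, 15, 2, -4) → max 15
(13, 7, 15, 2, -4, 13) → max 15
(7, 15, 2, -4, 13, 12) → max 15
(15, 2, -4, 13, 12, 1) → max 15
(2, -4, 13, 12, 1, 3) → max 13
(-4, 13, 12, 1, 3, 8) → max 13
Smallest of these is 5.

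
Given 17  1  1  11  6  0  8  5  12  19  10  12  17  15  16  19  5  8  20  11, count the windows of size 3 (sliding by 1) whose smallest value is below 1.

3

[17, 1, 1] → min 1
[1, 1, 11] → min 1
[1, 11, 6] → min 1
[11, 6, 0] → min 0  < 1 ✓
[6, 0, 8] → min 0  < 1 ✓
[0, 8, 5] → min 0  < 1 ✓
[8, 5, 12] → min 5
[5, 12, 19] → min 5
[12, 19, 10] → min 10
[19, 10, 12] → min 10
[10, 12, 17] → min 10
[12, 17, 15] → min 12
[17, 15, 16] → min 15
[15, 16, 19] → min 15
[16, 19, 5] → min 5
[19, 5, 8] → min 5
[5, 8, 20] → min 5
[8, 20, 11] → min 8
3 windows satisfy the condition.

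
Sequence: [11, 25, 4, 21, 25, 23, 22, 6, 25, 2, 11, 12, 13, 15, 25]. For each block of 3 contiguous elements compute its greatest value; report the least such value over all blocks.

12

Window maxs for each of the 13 positions:
(11, 25, 4) → max 25
(25, 4, 21) → max 25
(4, 21, 25) → max 25
(21, 25, 23) → max 25
(25, 23, 22) → max 25
(23, 22, 6) → max 23
(22, 6, 25) → max 25
(6, 25, 2) → max 25
(25, 2, 11) → max 25
(2, 11, 12) → max 12
(11, 12, 13) → max 13
(12, 13, 15) → max 15
(13, 15, 25) → max 25
Least of these is 12.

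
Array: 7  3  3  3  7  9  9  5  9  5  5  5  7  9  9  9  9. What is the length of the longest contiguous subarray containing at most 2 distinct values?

Extend right; when distinct count exceeds 2, shrink from the left:
add 7: window [7] (1 distinct), len 1
add 3: window [7, 3] (2 distinct), len 2
add 3: window [7, 3, 3] (2 distinct), len 3
add 3: window [7, 3, 3, 3] (2 distinct), len 4
add 7: window [7, 3, 3, 3, 7] (2 distinct), len 5
add 9: window [7, 9] (2 distinct), len 2
add 9: window [7, 9, 9] (2 distinct), len 3
add 5: window [9, 9, 5] (2 distinct), len 3
add 9: window [9, 9, 5, 9] (2 distinct), len 4
add 5: window [9, 9, 5, 9, 5] (2 distinct), len 5
add 5: window [9, 9, 5, 9, 5, 5] (2 distinct), len 6
add 5: window [9, 9, 5, 9, 5, 5, 5] (2 distinct), len 7
add 7: window [5, 5, 5, 7] (2 distinct), len 4
add 9: window [7, 9] (2 distinct), len 2
add 9: window [7, 9, 9] (2 distinct), len 3
add 9: window [7, 9, 9, 9] (2 distinct), len 4
add 9: window [7, 9, 9, 9, 9] (2 distinct), len 5
Longest length with ≤2 distinct: 7.

7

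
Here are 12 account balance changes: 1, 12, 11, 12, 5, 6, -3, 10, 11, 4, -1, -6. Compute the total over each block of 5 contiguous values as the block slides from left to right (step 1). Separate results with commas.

Sliding a size-5 window across the 12 values:
[1, 12, 11, 12, 5] → sum 41
[12, 11, 12, 5, 6] → sum 46
[11, 12, 5, 6, -3] → sum 31
[12, 5, 6, -3, 10] → sum 30
[5, 6, -3, 10, 11] → sum 29
[6, -3, 10, 11, 4] → sum 28
[-3, 10, 11, 4, -1] → sum 21
[10, 11, 4, -1, -6] → sum 18

41, 46, 31, 30, 29, 28, 21, 18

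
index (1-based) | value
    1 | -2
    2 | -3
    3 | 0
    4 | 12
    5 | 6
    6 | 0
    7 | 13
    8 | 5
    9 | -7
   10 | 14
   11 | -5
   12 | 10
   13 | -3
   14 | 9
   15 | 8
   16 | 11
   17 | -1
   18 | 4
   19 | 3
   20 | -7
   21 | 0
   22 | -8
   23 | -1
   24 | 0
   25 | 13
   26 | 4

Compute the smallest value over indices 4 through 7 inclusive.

Elements at indices 4..7: 12, 6, 0, 13
min(12, 6, 0, 13) = 0

0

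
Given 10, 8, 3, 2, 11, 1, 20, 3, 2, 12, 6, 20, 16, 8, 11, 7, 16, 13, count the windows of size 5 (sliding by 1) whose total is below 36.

2

[10, 8, 3, 2, 11] → sum 34  < 36 ✓
[8, 3, 2, 11, 1] → sum 25  < 36 ✓
[3, 2, 11, 1, 20] → sum 37
[2, 11, 1, 20, 3] → sum 37
[11, 1, 20, 3, 2] → sum 37
[1, 20, 3, 2, 12] → sum 38
[20, 3, 2, 12, 6] → sum 43
[3, 2, 12, 6, 20] → sum 43
[2, 12, 6, 20, 16] → sum 56
[12, 6, 20, 16, 8] → sum 62
[6, 20, 16, 8, 11] → sum 61
[20, 16, 8, 11, 7] → sum 62
[16, 8, 11, 7, 16] → sum 58
[8, 11, 7, 16, 13] → sum 55
2 windows satisfy the condition.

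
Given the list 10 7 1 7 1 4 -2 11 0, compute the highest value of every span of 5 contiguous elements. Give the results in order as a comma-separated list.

10, 7, 7, 11, 11

(10, 7, 1, 7, 1) → max 10
(7, 1, 7, 1, 4) → max 7
(1, 7, 1, 4, -2) → max 7
(7, 1, 4, -2, 11) → max 11
(1, 4, -2, 11, 0) → max 11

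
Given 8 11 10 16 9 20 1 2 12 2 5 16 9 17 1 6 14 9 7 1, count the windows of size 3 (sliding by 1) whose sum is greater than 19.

14

8 11 10 → sum 29  > 19 ✓
11 10 16 → sum 37  > 19 ✓
10 16 9 → sum 35  > 19 ✓
16 9 20 → sum 45  > 19 ✓
9 20 1 → sum 30  > 19 ✓
20 1 2 → sum 23  > 19 ✓
1 2 12 → sum 15
2 12 2 → sum 16
12 2 5 → sum 19
2 5 16 → sum 23  > 19 ✓
5 16 9 → sum 30  > 19 ✓
16 9 17 → sum 42  > 19 ✓
9 17 1 → sum 27  > 19 ✓
17 1 6 → sum 24  > 19 ✓
1 6 14 → sum 21  > 19 ✓
6 14 9 → sum 29  > 19 ✓
14 9 7 → sum 30  > 19 ✓
9 7 1 → sum 17
14 windows satisfy the condition.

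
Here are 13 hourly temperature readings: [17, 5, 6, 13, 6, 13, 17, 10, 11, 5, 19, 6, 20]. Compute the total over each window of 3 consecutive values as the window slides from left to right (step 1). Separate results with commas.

28, 24, 25, 32, 36, 40, 38, 26, 35, 30, 45

[17, 5, 6] → sum 28
[5, 6, 13] → sum 24
[6, 13, 6] → sum 25
[13, 6, 13] → sum 32
[6, 13, 17] → sum 36
[13, 17, 10] → sum 40
[17, 10, 11] → sum 38
[10, 11, 5] → sum 26
[11, 5, 19] → sum 35
[5, 19, 6] → sum 30
[19, 6, 20] → sum 45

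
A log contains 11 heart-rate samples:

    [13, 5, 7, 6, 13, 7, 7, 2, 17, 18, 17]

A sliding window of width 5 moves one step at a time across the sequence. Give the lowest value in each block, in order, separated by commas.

5, 5, 6, 2, 2, 2, 2

Sliding a size-5 window across the 11 values:
[13, 5, 7, 6, 13] → min 5
[5, 7, 6, 13, 7] → min 5
[7, 6, 13, 7, 7] → min 6
[6, 13, 7, 7, 2] → min 2
[13, 7, 7, 2, 17] → min 2
[7, 7, 2, 17, 18] → min 2
[7, 2, 17, 18, 17] → min 2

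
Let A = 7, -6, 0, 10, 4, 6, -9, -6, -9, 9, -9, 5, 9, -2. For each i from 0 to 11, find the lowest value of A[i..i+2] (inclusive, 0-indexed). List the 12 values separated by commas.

-6, -6, 0, 4, -9, -9, -9, -9, -9, -9, -9, -2

(7, -6, 0) → min -6
(-6, 0, 10) → min -6
(0, 10, 4) → min 0
(10, 4, 6) → min 4
(4, 6, -9) → min -9
(6, -9, -6) → min -9
(-9, -6, -9) → min -9
(-6, -9, 9) → min -9
(-9, 9, -9) → min -9
(9, -9, 5) → min -9
(-9, 5, 9) → min -9
(5, 9, -2) → min -2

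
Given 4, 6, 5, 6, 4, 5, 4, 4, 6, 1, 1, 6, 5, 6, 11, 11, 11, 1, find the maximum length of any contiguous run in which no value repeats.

3

[4] len 1
[4, 6] len 2
[4, 6, 5] len 3
[5, 6] len 2
[5, 6, 4] len 3
[6, 4, 5] len 3
[5, 4] len 2
[4] len 1
[4, 6] len 2
[4, 6, 1] len 3
[1] len 1
[1, 6] len 2
[1, 6, 5] len 3
[5, 6] len 2
[5, 6, 11] len 3
[11] len 1
[11] len 1
[11, 1] len 2
Longest all-distinct length: 3.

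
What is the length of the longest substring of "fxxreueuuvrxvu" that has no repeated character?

add f: [f] len 1
add x: [f, x] len 2
add x (repeat x, move left end past it): [x] len 1
add r: [x, r] len 2
add e: [x, r, e] len 3
add u: [x, r, e, u] len 4
add e (repeat e, move left end past it): [u, e] len 2
add u (repeat u, move left end past it): [e, u] len 2
add u (repeat u, move left end past it): [u] len 1
add v: [u, v] len 2
add r: [u, v, r] len 3
add x: [u, v, r, x] len 4
add v (repeat v, move left end past it): [r, x, v] len 3
add u: [r, x, v, u] len 4
Longest all-distinct length: 4.

4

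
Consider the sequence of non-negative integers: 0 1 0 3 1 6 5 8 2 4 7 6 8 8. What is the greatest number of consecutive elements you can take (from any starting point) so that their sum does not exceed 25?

8

[0] sum 0 len 1
[0, 1] sum 1 len 2
[0, 1, 0] sum 1 len 3
[0, 1, 0, 3] sum 4 len 4
[0, 1, 0, 3, 1] sum 5 len 5
[0, 1, 0, 3, 1, 6] sum 11 len 6
[0, 1, 0, 3, 1, 6, 5] sum 16 len 7
[0, 1, 0, 3, 1, 6, 5, 8] sum 24 len 8
[0, 3, 1, 6, 5, 8, 2] sum 25 len 7
[6, 5, 8, 2, 4] sum 25 len 5
[8, 2, 4, 7] sum 21 len 4
[2, 4, 7, 6] sum 19 len 4
[4, 7, 6, 8] sum 25 len 4
[6, 8, 8] sum 22 len 3
Longest length seen: 8.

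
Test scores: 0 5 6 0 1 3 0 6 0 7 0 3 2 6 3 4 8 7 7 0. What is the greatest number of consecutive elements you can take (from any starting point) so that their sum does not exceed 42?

15

Extend to the right; shrink from the left whenever the sum exceeds 42:
[0] sum 0 len 1
[0, 5] sum 5 len 2
[0, 5, 6] sum 11 len 3
[0, 5, 6, 0] sum 11 len 4
[0, 5, 6, 0, 1] sum 12 len 5
[0, 5, 6, 0, 1, 3] sum 15 len 6
[0, 5, 6, 0, 1, 3, 0] sum 15 len 7
[0, 5, 6, 0, 1, 3, 0, 6] sum 21 len 8
[0, 5, 6, 0, 1, 3, 0, 6, 0] sum 21 len 9
[0, 5, 6, 0, 1, 3, 0, 6, 0, 7] sum 28 len 10
[0, 5, 6, 0, 1, 3, 0, 6, 0, 7, 0] sum 28 len 11
[0, 5, 6, 0, 1, 3, 0, 6, 0, 7, 0, 3] sum 31 len 12
[0, 5, 6, 0, 1, 3, 0, 6, 0, 7, 0, 3, 2] sum 33 len 13
[0, 5, 6, 0, 1, 3, 0, 6, 0, 7, 0, 3, 2, 6] sum 39 len 14
[0, 5, 6, 0, 1, 3, 0, 6, 0, 7, 0, 3, 2, 6, 3] sum 42 len 15
[6, 0, 1, 3, 0, 6, 0, 7, 0, 3, 2, 6, 3, 4] sum 41 len 14
[3, 0, 6, 0, 7, 0, 3, 2, 6, 3, 4, 8] sum 42 len 12
[0, 7, 0, 3, 2, 6, 3, 4, 8, 7] sum 40 len 10
[0, 3, 2, 6, 3, 4, 8, 7, 7] sum 40 len 9
[0, 3, 2, 6, 3, 4, 8, 7, 7, 0] sum 40 len 10
Longest length seen: 15.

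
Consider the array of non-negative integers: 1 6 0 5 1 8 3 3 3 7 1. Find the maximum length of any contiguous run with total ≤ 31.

[1] sum 1 len 1
[1, 6] sum 7 len 2
[1, 6, 0] sum 7 len 3
[1, 6, 0, 5] sum 12 len 4
[1, 6, 0, 5, 1] sum 13 len 5
[1, 6, 0, 5, 1, 8] sum 21 len 6
[1, 6, 0, 5, 1, 8, 3] sum 24 len 7
[1, 6, 0, 5, 1, 8, 3, 3] sum 27 len 8
[1, 6, 0, 5, 1, 8, 3, 3, 3] sum 30 len 9
[0, 5, 1, 8, 3, 3, 3, 7] sum 30 len 8
[0, 5, 1, 8, 3, 3, 3, 7, 1] sum 31 len 9
Longest length seen: 9.

9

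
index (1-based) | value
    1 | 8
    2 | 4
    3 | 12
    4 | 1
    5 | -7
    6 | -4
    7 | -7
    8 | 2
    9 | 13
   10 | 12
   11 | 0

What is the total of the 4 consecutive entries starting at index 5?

Elements at indices 5..8: -7, -4, -7, 2
sum(-7, -4, -7, 2) = -16

-16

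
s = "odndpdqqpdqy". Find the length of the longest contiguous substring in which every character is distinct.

add o: [o] len 1
add d: [o, d] len 2
add n: [o, d, n] len 3
add d (repeat d, move left end past it): [n, d] len 2
add p: [n, d, p] len 3
add d (repeat d, move left end past it): [p, d] len 2
add q: [p, d, q] len 3
add q (repeat q, move left end past it): [q] len 1
add p: [q, p] len 2
add d: [q, p, d] len 3
add q (repeat q, move left end past it): [p, d, q] len 3
add y: [p, d, q, y] len 4
Longest all-distinct length: 4.

4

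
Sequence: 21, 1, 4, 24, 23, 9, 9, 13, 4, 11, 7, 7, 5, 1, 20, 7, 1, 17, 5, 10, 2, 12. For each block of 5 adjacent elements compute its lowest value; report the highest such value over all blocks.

21 1 4 24 23 → min 1
1 4 24 23 9 → min 1
4 24 23 9 9 → min 4
24 23 9 9 13 → min 9
23 9 9 13 4 → min 4
9 9 13 4 11 → min 4
9 13 4 11 7 → min 4
13 4 11 7 7 → min 4
4 11 7 7 5 → min 4
11 7 7 5 1 → min 1
7 7 5 1 20 → min 1
7 5 1 20 7 → min 1
5 1 20 7 1 → min 1
1 20 7 1 17 → min 1
20 7 1 17 5 → min 1
7 1 17 5 10 → min 1
1 17 5 10 2 → min 1
17 5 10 2 12 → min 2
Highest of these is 9.

9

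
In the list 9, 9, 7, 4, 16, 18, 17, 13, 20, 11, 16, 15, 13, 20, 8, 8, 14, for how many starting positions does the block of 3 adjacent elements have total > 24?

[9, 9, 7] → sum 25  > 24 ✓
[9, 7, 4] → sum 20
[7, 4, 16] → sum 27  > 24 ✓
[4, 16, 18] → sum 38  > 24 ✓
[16, 18, 17] → sum 51  > 24 ✓
[18, 17, 13] → sum 48  > 24 ✓
[17, 13, 20] → sum 50  > 24 ✓
[13, 20, 11] → sum 44  > 24 ✓
[20, 11, 16] → sum 47  > 24 ✓
[11, 16, 15] → sum 42  > 24 ✓
[16, 15, 13] → sum 44  > 24 ✓
[15, 13, 20] → sum 48  > 24 ✓
[13, 20, 8] → sum 41  > 24 ✓
[20, 8, 8] → sum 36  > 24 ✓
[8, 8, 14] → sum 30  > 24 ✓
14 windows satisfy the condition.

14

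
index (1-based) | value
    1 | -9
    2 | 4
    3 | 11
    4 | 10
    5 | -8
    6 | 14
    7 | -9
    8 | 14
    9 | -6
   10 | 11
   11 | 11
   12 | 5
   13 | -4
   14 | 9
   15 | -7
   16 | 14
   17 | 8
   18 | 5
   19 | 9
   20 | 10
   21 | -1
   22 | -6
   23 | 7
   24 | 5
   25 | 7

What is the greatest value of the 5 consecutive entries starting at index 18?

10

Elements at indices 18..22: 5, 9, 10, -1, -6
max(5, 9, 10, -1, -6) = 10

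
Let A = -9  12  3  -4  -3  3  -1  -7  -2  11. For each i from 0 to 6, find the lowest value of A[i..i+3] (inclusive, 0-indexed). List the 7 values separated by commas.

-9, -4, -4, -4, -7, -7, -7

Sliding a size-4 window across the 10 values:
[-9, 12, 3, -4] → min -9
[12, 3, -4, -3] → min -4
[3, -4, -3, 3] → min -4
[-4, -3, 3, -1] → min -4
[-3, 3, -1, -7] → min -7
[3, -1, -7, -2] → min -7
[-1, -7, -2, 11] → min -7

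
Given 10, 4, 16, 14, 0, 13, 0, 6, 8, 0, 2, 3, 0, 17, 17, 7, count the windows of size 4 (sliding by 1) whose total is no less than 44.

[10, 4, 16, 14] → sum 44  ≥ 44 ✓
[4, 16, 14, 0] → sum 34
[16, 14, 0, 13] → sum 43
[14, 0, 13, 0] → sum 27
[0, 13, 0, 6] → sum 19
[13, 0, 6, 8] → sum 27
[0, 6, 8, 0] → sum 14
[6, 8, 0, 2] → sum 16
[8, 0, 2, 3] → sum 13
[0, 2, 3, 0] → sum 5
[2, 3, 0, 17] → sum 22
[3, 0, 17, 17] → sum 37
[0, 17, 17, 7] → sum 41
1 window satisfy the condition.

1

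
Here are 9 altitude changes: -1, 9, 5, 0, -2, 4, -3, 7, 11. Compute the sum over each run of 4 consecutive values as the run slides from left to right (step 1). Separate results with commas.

13, 12, 7, -1, 6, 19

(-1, 9, 5, 0) → sum 13
(9, 5, 0, -2) → sum 12
(5, 0, -2, 4) → sum 7
(0, -2, 4, -3) → sum -1
(-2, 4, -3, 7) → sum 6
(4, -3, 7, 11) → sum 19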